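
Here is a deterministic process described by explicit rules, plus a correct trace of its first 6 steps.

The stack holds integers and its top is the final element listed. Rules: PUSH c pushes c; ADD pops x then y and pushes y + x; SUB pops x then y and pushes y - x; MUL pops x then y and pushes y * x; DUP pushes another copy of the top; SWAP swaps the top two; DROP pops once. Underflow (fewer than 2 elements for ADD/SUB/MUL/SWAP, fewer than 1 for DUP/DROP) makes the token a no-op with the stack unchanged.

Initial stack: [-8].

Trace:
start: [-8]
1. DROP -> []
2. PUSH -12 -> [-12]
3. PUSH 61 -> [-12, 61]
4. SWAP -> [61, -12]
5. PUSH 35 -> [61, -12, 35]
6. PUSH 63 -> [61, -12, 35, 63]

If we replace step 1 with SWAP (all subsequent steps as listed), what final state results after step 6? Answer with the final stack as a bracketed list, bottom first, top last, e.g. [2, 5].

(re-executing from step 1 with the substitution; state before step 1: [-8])
1. SWAP -> [-8]
2. PUSH -12 -> [-8, -12]
3. PUSH 61 -> [-8, -12, 61]
4. SWAP -> [-8, 61, -12]
5. PUSH 35 -> [-8, 61, -12, 35]
6. PUSH 63 -> [-8, 61, -12, 35, 63]

[-8, 61, -12, 35, 63]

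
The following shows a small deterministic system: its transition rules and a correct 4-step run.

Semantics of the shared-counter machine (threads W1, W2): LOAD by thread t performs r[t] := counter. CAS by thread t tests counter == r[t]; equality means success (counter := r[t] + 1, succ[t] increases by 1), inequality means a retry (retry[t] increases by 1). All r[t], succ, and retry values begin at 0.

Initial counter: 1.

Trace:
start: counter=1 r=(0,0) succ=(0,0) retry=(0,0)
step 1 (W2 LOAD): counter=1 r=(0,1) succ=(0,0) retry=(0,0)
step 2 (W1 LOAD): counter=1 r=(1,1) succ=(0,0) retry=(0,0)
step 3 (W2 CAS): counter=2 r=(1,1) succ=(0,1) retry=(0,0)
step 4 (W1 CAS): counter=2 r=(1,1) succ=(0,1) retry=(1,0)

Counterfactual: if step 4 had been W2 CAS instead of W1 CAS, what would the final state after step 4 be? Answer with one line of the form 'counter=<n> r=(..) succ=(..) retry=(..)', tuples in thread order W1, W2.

(re-executing from step 4 with the substitution; state before step 4: counter=2 r=(1,1) succ=(0,1) retry=(0,0))
step 4 (W2 CAS): counter=2 r=(1,1) succ=(0,1) retry=(0,1)

counter=2 r=(1,1) succ=(0,1) retry=(0,1)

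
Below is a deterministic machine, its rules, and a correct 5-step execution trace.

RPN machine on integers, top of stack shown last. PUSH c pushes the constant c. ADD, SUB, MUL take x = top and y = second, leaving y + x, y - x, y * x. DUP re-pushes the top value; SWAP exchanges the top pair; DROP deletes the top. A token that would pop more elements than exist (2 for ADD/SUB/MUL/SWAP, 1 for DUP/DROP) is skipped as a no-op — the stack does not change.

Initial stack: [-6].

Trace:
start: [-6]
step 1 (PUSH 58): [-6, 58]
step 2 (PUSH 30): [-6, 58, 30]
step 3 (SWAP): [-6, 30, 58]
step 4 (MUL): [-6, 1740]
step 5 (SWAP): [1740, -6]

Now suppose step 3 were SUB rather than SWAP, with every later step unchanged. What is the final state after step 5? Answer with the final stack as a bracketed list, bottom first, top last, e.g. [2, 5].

[-168]

(re-executing from step 3 with the substitution; state before step 3: [-6, 58, 30])
step 3 (SUB): [-6, 28]
step 4 (MUL): [-168]
step 5 (SWAP): [-168]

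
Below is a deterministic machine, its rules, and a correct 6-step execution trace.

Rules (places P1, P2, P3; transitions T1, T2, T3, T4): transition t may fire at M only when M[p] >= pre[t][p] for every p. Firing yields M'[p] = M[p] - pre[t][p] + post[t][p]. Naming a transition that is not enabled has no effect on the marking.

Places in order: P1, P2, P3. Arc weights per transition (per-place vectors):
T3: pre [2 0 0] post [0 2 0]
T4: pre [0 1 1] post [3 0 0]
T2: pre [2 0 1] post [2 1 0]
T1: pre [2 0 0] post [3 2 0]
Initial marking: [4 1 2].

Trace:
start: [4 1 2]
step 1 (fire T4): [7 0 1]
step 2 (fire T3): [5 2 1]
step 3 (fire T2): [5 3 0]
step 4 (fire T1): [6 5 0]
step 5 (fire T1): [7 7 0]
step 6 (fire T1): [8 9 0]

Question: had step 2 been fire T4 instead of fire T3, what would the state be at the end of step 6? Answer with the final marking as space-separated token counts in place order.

(re-executing from step 2 with the substitution; state before step 2: [7 0 1])
step 2 (fire T4): [7 0 1]
step 3 (fire T2): [7 1 0]
step 4 (fire T1): [8 3 0]
step 5 (fire T1): [9 5 0]
step 6 (fire T1): [10 7 0]

10 7 0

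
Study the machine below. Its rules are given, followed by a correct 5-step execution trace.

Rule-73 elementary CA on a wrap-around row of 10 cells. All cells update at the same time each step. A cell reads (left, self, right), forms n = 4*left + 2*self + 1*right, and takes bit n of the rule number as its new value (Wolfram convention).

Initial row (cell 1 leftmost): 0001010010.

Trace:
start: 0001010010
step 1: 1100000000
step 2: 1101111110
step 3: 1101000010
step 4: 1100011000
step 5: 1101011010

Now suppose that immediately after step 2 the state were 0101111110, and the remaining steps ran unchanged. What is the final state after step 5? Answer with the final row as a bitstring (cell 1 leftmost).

1101011010

state after step 2 := 0101111110
step 3: 0001000010
step 4: 1100011000
step 5: 1101011010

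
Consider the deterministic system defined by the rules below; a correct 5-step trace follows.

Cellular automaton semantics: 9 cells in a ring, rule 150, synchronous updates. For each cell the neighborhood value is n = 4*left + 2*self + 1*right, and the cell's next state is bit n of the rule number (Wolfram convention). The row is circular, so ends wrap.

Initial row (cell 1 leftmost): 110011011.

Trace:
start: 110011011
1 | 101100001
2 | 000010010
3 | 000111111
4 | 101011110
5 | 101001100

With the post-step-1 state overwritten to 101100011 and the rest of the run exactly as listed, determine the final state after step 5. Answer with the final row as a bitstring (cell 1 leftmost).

100101110

state after step 1 := 101100011
2 | 000010101
3 | 100110101
4 | 011000100
5 | 100101110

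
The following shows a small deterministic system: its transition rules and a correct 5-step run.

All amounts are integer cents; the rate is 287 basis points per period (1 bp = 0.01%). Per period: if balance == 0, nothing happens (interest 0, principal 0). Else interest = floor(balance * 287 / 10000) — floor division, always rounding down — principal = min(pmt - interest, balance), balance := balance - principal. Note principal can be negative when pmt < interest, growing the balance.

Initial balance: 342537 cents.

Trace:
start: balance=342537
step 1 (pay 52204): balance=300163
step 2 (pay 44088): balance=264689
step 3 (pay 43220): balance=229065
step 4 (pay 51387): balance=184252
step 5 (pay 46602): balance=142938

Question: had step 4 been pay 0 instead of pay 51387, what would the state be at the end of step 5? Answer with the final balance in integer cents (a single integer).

(re-executing from step 4 with the substitution; state before step 4: balance=229065)
step 4 (pay 0): balance=235639
step 5 (pay 46602): balance=195799

195799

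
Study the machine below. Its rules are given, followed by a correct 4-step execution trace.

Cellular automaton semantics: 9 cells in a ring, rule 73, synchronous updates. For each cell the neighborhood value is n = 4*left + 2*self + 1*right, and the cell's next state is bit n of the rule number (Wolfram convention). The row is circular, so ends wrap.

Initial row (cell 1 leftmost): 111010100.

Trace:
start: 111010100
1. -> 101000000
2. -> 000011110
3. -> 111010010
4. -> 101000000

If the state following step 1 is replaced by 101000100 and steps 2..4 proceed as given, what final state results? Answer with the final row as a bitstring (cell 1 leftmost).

state after step 1 := 101000100
2. -> 000010000
3. -> 111000111
4. -> 001010100

001010100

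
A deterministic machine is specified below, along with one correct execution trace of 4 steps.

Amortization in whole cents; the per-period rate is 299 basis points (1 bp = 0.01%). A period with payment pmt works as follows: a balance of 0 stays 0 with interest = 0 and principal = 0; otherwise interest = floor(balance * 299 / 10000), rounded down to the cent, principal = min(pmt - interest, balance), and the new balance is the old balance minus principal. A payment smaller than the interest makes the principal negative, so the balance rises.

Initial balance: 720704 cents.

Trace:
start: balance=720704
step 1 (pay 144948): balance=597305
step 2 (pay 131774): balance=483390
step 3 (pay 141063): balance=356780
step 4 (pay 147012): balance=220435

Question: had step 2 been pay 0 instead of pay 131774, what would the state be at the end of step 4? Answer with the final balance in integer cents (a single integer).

(re-executing from step 2 with the substitution; state before step 2: balance=597305)
step 2 (pay 0): balance=615164
step 3 (pay 141063): balance=492494
step 4 (pay 147012): balance=360207

360207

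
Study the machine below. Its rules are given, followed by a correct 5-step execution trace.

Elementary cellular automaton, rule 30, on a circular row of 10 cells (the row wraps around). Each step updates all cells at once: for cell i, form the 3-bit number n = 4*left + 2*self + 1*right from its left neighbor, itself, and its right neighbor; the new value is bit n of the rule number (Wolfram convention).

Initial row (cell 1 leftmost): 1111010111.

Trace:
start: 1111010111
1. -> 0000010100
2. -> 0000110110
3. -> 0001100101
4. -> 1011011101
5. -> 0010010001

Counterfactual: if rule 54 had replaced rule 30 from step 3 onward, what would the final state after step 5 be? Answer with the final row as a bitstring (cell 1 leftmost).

(re-executing steps 3..5 under rule 54; state before step 3: 0000110110)
3. -> 0001001001
4. -> 1011111111
5. -> 0100000000

0100000000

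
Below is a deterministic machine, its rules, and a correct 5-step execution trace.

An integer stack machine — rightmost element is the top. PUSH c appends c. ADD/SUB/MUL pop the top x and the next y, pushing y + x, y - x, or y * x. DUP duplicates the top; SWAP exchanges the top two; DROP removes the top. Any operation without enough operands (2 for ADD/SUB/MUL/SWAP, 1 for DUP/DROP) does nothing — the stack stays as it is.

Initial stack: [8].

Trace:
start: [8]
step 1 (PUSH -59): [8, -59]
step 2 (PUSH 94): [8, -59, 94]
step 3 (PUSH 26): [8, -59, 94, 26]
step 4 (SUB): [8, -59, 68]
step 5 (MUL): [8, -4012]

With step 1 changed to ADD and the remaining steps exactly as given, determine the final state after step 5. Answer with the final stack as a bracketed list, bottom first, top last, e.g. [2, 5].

[544]

(re-executing from step 1 with the substitution; state before step 1: [8])
step 1 (ADD): [8]
step 2 (PUSH 94): [8, 94]
step 3 (PUSH 26): [8, 94, 26]
step 4 (SUB): [8, 68]
step 5 (MUL): [544]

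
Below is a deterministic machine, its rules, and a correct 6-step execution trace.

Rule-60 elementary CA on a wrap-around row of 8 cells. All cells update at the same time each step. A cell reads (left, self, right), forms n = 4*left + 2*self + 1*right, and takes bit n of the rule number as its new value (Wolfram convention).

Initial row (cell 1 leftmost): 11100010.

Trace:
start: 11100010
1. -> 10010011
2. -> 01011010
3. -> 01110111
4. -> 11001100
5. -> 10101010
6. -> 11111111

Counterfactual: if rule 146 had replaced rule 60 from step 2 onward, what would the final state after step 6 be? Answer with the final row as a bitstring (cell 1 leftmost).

(re-executing steps 2..6 under rule 146; state before step 2: 10010011)
2. -> 01101101
3. -> 00000000
4. -> 00000000
5. -> 00000000
6. -> 00000000

00000000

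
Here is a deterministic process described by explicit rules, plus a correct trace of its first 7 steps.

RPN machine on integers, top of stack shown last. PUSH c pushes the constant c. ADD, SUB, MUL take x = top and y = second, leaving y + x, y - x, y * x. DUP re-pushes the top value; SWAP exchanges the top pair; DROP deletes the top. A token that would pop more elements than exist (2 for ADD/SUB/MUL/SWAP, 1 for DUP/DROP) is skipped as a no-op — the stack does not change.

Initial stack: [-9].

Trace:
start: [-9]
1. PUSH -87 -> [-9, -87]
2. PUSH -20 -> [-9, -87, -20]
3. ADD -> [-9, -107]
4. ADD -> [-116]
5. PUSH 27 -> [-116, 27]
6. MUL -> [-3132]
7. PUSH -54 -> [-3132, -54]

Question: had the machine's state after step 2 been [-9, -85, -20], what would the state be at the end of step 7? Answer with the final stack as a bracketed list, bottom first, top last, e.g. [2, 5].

state after step 2 := [-9, -85, -20]
3. ADD -> [-9, -105]
4. ADD -> [-114]
5. PUSH 27 -> [-114, 27]
6. MUL -> [-3078]
7. PUSH -54 -> [-3078, -54]

[-3078, -54]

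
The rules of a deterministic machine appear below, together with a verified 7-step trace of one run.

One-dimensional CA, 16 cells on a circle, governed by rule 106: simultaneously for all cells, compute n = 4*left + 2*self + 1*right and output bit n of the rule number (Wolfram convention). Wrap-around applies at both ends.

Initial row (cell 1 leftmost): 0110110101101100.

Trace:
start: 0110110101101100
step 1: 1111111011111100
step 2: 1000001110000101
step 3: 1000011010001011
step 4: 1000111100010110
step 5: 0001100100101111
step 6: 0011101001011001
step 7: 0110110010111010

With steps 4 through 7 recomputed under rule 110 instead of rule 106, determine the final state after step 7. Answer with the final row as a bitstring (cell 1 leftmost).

1110101100011111

(re-executing steps 4..7 under rule 110; state before step 4: 1000011010001011)
step 4: 1000111110011110
step 5: 1001100010110011
step 6: 1011100111110110
step 7: 1110101100011111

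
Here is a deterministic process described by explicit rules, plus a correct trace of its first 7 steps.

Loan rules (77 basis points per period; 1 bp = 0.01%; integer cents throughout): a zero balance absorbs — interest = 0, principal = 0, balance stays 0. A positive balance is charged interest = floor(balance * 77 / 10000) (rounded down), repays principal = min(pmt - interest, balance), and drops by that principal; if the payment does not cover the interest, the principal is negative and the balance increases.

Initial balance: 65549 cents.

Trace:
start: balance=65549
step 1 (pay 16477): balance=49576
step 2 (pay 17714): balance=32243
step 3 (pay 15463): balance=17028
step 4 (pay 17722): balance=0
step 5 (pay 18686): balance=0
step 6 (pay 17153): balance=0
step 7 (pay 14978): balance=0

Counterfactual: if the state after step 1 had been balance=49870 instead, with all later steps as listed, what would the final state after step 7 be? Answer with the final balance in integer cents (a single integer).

state after step 1 := balance=49870
step 2 (pay 17714): balance=32539
step 3 (pay 15463): balance=17326
step 4 (pay 17722): balance=0
step 5 (pay 18686): balance=0
step 6 (pay 17153): balance=0
step 7 (pay 14978): balance=0

0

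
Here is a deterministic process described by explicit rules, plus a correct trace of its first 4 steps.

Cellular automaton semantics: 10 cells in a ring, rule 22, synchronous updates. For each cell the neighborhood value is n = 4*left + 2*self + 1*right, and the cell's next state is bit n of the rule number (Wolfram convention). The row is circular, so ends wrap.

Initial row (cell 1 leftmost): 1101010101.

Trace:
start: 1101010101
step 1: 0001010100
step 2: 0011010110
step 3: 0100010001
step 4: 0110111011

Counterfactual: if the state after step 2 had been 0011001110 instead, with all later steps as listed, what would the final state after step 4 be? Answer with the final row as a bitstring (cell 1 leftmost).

state after step 2 := 0011001110
step 3: 0100110001
step 4: 0111001011

0111001011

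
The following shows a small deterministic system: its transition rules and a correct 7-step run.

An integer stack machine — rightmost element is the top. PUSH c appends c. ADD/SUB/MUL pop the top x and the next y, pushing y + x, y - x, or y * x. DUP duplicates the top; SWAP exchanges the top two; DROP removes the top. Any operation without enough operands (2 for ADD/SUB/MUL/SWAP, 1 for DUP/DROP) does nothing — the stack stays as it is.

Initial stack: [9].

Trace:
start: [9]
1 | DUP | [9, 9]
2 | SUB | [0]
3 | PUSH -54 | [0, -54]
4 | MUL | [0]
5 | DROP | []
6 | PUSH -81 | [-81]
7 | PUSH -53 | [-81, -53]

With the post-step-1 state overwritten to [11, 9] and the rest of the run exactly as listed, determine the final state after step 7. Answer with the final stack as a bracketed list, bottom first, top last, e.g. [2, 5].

[-81, -53]

state after step 1 := [11, 9]
2 | SUB | [2]
3 | PUSH -54 | [2, -54]
4 | MUL | [-108]
5 | DROP | []
6 | PUSH -81 | [-81]
7 | PUSH -53 | [-81, -53]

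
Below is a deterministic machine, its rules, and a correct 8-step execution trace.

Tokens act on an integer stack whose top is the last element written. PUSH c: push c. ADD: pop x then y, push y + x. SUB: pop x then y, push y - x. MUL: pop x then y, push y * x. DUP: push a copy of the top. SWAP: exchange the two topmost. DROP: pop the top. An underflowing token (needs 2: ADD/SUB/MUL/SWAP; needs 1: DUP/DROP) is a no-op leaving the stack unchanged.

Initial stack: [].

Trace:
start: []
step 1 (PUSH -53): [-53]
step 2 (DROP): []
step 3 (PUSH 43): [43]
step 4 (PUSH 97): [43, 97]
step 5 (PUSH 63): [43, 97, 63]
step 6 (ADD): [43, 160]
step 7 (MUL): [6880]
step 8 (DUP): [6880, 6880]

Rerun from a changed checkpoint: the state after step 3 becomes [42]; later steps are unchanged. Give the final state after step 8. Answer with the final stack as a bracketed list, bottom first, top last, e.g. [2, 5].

[6720, 6720]

state after step 3 := [42]
step 4 (PUSH 97): [42, 97]
step 5 (PUSH 63): [42, 97, 63]
step 6 (ADD): [42, 160]
step 7 (MUL): [6720]
step 8 (DUP): [6720, 6720]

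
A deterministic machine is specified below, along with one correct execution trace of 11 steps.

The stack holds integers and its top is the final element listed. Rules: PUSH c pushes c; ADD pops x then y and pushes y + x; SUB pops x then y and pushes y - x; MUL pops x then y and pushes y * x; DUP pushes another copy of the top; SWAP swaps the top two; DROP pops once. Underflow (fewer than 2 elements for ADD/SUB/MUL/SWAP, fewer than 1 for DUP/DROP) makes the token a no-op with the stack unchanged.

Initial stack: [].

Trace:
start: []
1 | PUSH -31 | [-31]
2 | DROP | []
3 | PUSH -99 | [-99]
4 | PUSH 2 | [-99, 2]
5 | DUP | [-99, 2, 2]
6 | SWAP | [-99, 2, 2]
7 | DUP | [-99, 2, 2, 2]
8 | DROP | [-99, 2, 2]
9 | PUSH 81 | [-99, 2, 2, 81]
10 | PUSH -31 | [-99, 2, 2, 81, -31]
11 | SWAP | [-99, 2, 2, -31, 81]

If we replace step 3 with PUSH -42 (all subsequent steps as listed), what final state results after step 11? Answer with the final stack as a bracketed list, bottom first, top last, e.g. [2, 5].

[-42, 2, 2, -31, 81]

(re-executing from step 3 with the substitution; state before step 3: [])
3 | PUSH -42 | [-42]
4 | PUSH 2 | [-42, 2]
5 | DUP | [-42, 2, 2]
6 | SWAP | [-42, 2, 2]
7 | DUP | [-42, 2, 2, 2]
8 | DROP | [-42, 2, 2]
9 | PUSH 81 | [-42, 2, 2, 81]
10 | PUSH -31 | [-42, 2, 2, 81, -31]
11 | SWAP | [-42, 2, 2, -31, 81]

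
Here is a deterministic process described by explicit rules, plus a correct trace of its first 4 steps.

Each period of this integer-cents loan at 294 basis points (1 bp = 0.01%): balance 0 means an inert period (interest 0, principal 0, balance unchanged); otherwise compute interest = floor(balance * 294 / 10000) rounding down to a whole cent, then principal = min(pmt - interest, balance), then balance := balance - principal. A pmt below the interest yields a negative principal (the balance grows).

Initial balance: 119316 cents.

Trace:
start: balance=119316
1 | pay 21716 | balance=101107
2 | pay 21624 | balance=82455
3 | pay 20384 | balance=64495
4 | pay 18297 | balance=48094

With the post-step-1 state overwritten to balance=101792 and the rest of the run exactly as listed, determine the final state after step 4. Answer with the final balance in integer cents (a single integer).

state after step 1 := balance=101792
2 | pay 21624 | balance=83160
3 | pay 20384 | balance=65220
4 | pay 18297 | balance=48840

48840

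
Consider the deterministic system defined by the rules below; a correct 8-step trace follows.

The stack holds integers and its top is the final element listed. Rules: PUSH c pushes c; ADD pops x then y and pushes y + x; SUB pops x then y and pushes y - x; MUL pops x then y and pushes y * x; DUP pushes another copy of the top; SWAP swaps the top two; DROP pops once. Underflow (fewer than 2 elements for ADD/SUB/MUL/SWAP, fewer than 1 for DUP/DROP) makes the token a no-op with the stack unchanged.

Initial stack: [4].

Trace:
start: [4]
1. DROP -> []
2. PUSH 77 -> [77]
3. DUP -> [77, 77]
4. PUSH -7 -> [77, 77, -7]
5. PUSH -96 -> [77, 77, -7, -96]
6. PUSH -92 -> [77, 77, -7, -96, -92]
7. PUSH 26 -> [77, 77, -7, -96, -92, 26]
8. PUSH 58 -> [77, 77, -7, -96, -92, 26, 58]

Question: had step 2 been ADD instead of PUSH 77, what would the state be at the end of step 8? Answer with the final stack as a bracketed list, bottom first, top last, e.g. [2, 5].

(re-executing from step 2 with the substitution; state before step 2: [])
2. ADD -> []
3. DUP -> []
4. PUSH -7 -> [-7]
5. PUSH -96 -> [-7, -96]
6. PUSH -92 -> [-7, -96, -92]
7. PUSH 26 -> [-7, -96, -92, 26]
8. PUSH 58 -> [-7, -96, -92, 26, 58]

[-7, -96, -92, 26, 58]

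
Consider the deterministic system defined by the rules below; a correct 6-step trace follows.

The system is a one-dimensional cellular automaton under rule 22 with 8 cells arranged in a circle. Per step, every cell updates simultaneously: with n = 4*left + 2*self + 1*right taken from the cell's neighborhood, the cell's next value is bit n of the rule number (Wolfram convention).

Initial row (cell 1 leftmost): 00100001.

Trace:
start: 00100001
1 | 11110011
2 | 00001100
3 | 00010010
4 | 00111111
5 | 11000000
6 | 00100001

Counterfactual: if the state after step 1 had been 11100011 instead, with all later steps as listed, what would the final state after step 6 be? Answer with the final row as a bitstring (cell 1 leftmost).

state after step 1 := 11100011
2 | 00010100
3 | 00110110
4 | 01000001
5 | 01100011
6 | 00010100

00010100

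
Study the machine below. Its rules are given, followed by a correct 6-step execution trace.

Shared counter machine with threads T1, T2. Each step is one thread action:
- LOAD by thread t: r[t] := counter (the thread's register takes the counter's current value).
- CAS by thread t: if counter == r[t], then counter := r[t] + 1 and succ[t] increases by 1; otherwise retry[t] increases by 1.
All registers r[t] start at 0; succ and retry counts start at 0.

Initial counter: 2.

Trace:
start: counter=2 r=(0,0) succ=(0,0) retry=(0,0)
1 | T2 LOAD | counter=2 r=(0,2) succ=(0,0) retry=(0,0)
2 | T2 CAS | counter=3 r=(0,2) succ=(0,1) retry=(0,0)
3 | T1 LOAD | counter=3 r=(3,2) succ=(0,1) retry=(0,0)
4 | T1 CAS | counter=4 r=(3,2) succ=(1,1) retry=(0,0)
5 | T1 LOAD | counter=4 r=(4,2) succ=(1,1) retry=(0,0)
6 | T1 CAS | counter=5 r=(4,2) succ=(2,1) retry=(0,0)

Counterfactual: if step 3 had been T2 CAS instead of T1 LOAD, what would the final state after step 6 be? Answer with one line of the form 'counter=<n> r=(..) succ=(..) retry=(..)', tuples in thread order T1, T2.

(re-executing from step 3 with the substitution; state before step 3: counter=3 r=(0,2) succ=(0,1) retry=(0,0))
3 | T2 CAS | counter=3 r=(0,2) succ=(0,1) retry=(0,1)
4 | T1 CAS | counter=3 r=(0,2) succ=(0,1) retry=(1,1)
5 | T1 LOAD | counter=3 r=(3,2) succ=(0,1) retry=(1,1)
6 | T1 CAS | counter=4 r=(3,2) succ=(1,1) retry=(1,1)

counter=4 r=(3,2) succ=(1,1) retry=(1,1)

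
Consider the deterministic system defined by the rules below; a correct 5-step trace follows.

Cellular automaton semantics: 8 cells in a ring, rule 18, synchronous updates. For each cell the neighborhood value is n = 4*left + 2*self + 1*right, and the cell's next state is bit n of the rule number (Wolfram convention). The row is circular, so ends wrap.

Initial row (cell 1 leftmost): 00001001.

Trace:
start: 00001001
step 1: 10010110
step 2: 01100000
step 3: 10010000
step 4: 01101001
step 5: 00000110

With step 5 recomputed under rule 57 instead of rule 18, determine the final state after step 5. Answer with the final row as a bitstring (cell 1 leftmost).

(re-executing step 5 under rule 57; state before step 5: 01101001)
step 5: 11010100

11010100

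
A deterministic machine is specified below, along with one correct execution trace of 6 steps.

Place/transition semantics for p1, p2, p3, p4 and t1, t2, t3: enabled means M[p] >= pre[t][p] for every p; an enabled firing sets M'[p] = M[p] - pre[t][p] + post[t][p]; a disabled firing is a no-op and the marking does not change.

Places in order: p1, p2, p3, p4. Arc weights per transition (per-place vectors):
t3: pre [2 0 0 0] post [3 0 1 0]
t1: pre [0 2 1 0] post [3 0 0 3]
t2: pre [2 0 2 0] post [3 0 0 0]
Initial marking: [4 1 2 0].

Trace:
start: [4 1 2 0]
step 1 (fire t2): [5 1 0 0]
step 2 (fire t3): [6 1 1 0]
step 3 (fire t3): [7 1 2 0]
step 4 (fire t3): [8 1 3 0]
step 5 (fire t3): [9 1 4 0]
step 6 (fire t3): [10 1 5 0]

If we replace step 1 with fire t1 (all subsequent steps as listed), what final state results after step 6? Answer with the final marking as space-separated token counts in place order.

9 1 7 0

(re-executing from step 1 with the substitution; state before step 1: [4 1 2 0])
step 1 (fire t1): [4 1 2 0]
step 2 (fire t3): [5 1 3 0]
step 3 (fire t3): [6 1 4 0]
step 4 (fire t3): [7 1 5 0]
step 5 (fire t3): [8 1 6 0]
step 6 (fire t3): [9 1 7 0]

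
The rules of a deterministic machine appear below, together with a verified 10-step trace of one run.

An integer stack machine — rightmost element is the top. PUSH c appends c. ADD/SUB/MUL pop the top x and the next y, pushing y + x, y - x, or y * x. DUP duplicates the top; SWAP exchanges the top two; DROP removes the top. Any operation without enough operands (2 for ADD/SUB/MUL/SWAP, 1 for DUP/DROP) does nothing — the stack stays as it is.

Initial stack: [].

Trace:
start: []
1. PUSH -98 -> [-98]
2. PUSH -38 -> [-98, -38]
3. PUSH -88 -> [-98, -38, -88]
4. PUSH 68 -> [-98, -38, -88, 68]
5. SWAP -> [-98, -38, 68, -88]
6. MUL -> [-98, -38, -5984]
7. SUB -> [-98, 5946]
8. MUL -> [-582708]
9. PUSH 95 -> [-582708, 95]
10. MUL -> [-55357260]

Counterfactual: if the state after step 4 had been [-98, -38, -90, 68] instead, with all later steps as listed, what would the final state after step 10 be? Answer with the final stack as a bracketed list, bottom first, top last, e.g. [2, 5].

state after step 4 := [-98, -38, -90, 68]
5. SWAP -> [-98, -38, 68, -90]
6. MUL -> [-98, -38, -6120]
7. SUB -> [-98, 6082]
8. MUL -> [-596036]
9. PUSH 95 -> [-596036, 95]
10. MUL -> [-56623420]

[-56623420]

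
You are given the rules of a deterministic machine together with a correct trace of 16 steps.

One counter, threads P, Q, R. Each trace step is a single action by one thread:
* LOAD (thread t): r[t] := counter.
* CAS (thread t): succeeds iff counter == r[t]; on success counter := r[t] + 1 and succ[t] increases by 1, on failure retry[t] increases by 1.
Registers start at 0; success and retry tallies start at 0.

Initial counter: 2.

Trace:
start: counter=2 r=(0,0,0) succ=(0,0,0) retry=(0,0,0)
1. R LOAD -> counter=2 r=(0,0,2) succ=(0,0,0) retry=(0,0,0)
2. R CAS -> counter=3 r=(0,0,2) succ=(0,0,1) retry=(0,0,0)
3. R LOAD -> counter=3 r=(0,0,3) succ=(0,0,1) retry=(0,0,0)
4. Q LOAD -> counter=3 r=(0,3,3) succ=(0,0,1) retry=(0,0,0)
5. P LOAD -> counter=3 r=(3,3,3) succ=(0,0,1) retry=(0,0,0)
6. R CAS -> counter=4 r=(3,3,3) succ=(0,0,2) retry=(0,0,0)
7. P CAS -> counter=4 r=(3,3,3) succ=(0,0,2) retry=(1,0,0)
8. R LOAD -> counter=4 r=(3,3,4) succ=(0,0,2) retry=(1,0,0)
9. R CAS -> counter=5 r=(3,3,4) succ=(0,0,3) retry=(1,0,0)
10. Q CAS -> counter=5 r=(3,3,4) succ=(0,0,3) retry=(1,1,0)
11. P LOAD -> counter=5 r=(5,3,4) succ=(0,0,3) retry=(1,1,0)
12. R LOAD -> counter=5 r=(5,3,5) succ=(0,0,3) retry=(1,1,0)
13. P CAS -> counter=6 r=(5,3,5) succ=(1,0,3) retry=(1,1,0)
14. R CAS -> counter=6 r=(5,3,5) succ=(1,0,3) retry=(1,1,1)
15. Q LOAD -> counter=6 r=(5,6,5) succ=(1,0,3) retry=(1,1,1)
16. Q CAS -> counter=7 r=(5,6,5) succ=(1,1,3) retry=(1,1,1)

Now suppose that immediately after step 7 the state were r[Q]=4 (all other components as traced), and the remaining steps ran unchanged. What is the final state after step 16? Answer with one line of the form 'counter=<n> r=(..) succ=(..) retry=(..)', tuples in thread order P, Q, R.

counter=7 r=(5,6,5) succ=(1,1,3) retry=(1,1,1)

state after step 7 := counter=4 r=(3,4,3) succ=(0,0,2) retry=(1,0,0)
8. R LOAD -> counter=4 r=(3,4,4) succ=(0,0,2) retry=(1,0,0)
9. R CAS -> counter=5 r=(3,4,4) succ=(0,0,3) retry=(1,0,0)
10. Q CAS -> counter=5 r=(3,4,4) succ=(0,0,3) retry=(1,1,0)
11. P LOAD -> counter=5 r=(5,4,4) succ=(0,0,3) retry=(1,1,0)
12. R LOAD -> counter=5 r=(5,4,5) succ=(0,0,3) retry=(1,1,0)
13. P CAS -> counter=6 r=(5,4,5) succ=(1,0,3) retry=(1,1,0)
14. R CAS -> counter=6 r=(5,4,5) succ=(1,0,3) retry=(1,1,1)
15. Q LOAD -> counter=6 r=(5,6,5) succ=(1,0,3) retry=(1,1,1)
16. Q CAS -> counter=7 r=(5,6,5) succ=(1,1,3) retry=(1,1,1)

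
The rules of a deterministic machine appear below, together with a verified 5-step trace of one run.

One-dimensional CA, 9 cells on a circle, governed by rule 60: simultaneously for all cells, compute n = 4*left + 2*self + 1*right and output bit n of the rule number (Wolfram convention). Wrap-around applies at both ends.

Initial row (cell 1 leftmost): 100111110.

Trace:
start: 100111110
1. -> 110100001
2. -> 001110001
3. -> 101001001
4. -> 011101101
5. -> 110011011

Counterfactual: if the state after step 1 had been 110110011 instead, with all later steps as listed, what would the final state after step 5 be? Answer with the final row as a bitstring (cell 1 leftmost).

111001000

state after step 1 := 110110011
2. -> 001101010
3. -> 001011111
4. -> 101110000
5. -> 111001000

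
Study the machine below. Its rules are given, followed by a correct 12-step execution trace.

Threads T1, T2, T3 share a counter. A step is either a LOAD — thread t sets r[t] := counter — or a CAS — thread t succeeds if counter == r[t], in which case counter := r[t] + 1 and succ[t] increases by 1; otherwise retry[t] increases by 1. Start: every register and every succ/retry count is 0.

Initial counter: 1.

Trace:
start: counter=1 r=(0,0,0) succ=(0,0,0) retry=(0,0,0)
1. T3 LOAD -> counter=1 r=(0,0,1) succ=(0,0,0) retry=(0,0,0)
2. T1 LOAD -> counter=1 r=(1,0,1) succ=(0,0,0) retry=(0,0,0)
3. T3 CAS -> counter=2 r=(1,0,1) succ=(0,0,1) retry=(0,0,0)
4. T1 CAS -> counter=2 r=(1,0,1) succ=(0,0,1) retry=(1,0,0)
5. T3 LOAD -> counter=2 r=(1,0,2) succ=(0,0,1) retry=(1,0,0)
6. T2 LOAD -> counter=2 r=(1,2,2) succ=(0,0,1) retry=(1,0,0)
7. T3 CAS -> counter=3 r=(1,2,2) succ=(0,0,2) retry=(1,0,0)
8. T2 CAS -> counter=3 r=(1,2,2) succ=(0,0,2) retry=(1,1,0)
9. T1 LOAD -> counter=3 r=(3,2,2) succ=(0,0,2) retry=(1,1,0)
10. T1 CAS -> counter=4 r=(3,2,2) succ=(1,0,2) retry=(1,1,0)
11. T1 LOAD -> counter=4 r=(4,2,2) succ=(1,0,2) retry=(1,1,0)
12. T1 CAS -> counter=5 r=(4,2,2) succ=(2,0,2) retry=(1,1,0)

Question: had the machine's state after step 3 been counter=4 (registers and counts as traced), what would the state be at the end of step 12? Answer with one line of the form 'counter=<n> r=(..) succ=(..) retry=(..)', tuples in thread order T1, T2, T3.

state after step 3 := counter=4 r=(1,0,1) succ=(0,0,1) retry=(0,0,0)
4. T1 CAS -> counter=4 r=(1,0,1) succ=(0,0,1) retry=(1,0,0)
5. T3 LOAD -> counter=4 r=(1,0,4) succ=(0,0,1) retry=(1,0,0)
6. T2 LOAD -> counter=4 r=(1,4,4) succ=(0,0,1) retry=(1,0,0)
7. T3 CAS -> counter=5 r=(1,4,4) succ=(0,0,2) retry=(1,0,0)
8. T2 CAS -> counter=5 r=(1,4,4) succ=(0,0,2) retry=(1,1,0)
9. T1 LOAD -> counter=5 r=(5,4,4) succ=(0,0,2) retry=(1,1,0)
10. T1 CAS -> counter=6 r=(5,4,4) succ=(1,0,2) retry=(1,1,0)
11. T1 LOAD -> counter=6 r=(6,4,4) succ=(1,0,2) retry=(1,1,0)
12. T1 CAS -> counter=7 r=(6,4,4) succ=(2,0,2) retry=(1,1,0)

counter=7 r=(6,4,4) succ=(2,0,2) retry=(1,1,0)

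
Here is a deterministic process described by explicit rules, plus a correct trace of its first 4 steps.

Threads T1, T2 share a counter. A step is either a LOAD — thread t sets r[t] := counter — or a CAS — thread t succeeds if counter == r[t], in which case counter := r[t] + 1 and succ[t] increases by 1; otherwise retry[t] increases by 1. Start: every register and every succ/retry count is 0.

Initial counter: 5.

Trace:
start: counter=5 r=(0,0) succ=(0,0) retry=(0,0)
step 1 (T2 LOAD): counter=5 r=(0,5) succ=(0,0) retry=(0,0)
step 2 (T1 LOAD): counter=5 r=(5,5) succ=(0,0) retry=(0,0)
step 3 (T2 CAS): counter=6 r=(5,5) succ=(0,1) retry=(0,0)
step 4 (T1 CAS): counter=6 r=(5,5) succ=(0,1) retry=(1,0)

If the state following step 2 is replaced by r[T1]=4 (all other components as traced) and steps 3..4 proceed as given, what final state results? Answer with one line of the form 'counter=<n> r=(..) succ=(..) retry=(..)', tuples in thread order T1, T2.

counter=6 r=(4,5) succ=(0,1) retry=(1,0)

state after step 2 := counter=5 r=(4,5) succ=(0,0) retry=(0,0)
step 3 (T2 CAS): counter=6 r=(4,5) succ=(0,1) retry=(0,0)
step 4 (T1 CAS): counter=6 r=(4,5) succ=(0,1) retry=(1,0)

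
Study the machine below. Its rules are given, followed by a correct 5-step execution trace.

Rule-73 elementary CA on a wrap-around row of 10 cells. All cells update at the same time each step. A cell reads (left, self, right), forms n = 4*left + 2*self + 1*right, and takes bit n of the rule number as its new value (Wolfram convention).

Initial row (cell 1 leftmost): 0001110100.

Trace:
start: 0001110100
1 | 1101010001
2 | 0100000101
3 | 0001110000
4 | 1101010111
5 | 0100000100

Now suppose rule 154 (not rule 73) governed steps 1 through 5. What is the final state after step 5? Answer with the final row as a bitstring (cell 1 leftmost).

1000100001

(re-executing steps 1..5 under rule 154; state before step 1: 0001110100)
1 | 0011100010
2 | 0111010101
3 | 0110000000
4 | 1101000000
5 | 1000100001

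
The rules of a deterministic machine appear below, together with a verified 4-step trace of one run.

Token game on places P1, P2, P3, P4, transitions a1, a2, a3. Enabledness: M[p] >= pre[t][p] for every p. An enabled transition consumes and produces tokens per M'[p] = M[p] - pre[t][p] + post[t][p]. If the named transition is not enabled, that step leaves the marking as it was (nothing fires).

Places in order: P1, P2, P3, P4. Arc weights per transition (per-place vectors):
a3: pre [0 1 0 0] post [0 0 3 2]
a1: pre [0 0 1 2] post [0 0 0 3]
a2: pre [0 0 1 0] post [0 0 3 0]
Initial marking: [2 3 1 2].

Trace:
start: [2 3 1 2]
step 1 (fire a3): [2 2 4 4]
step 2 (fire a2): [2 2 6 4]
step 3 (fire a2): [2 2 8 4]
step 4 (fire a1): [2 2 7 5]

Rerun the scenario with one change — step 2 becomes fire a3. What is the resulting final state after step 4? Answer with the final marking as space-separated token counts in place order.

(re-executing from step 2 with the substitution; state before step 2: [2 2 4 4])
step 2 (fire a3): [2 1 7 6]
step 3 (fire a2): [2 1 9 6]
step 4 (fire a1): [2 1 8 7]

2 1 8 7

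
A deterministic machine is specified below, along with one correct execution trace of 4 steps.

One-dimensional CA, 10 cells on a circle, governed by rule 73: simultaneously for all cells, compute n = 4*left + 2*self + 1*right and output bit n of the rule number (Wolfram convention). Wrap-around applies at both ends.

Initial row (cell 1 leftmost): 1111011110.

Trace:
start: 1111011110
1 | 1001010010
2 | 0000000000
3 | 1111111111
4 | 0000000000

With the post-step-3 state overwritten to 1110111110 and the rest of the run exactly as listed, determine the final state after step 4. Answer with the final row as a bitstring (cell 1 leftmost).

state after step 3 := 1110111110
4 | 1010100010

1010100010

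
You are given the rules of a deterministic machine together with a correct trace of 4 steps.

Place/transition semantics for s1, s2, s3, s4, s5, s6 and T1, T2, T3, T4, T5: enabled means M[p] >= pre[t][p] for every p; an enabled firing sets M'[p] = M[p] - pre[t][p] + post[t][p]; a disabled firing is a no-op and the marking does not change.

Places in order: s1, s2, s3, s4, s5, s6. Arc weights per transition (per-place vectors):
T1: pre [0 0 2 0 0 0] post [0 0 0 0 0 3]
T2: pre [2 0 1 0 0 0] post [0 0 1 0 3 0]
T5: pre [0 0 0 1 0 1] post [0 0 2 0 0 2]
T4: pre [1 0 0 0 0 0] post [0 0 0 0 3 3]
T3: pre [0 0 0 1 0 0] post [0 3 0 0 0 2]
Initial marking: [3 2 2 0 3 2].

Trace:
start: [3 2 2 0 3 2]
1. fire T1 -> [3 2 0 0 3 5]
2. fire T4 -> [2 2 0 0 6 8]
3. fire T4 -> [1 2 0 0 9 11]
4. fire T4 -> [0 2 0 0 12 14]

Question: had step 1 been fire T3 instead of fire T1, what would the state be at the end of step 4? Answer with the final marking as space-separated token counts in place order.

(re-executing from step 1 with the substitution; state before step 1: [3 2 2 0 3 2])
1. fire T3 -> [3 2 2 0 3 2]
2. fire T4 -> [2 2 2 0 6 5]
3. fire T4 -> [1 2 2 0 9 8]
4. fire T4 -> [0 2 2 0 12 11]

0 2 2 0 12 11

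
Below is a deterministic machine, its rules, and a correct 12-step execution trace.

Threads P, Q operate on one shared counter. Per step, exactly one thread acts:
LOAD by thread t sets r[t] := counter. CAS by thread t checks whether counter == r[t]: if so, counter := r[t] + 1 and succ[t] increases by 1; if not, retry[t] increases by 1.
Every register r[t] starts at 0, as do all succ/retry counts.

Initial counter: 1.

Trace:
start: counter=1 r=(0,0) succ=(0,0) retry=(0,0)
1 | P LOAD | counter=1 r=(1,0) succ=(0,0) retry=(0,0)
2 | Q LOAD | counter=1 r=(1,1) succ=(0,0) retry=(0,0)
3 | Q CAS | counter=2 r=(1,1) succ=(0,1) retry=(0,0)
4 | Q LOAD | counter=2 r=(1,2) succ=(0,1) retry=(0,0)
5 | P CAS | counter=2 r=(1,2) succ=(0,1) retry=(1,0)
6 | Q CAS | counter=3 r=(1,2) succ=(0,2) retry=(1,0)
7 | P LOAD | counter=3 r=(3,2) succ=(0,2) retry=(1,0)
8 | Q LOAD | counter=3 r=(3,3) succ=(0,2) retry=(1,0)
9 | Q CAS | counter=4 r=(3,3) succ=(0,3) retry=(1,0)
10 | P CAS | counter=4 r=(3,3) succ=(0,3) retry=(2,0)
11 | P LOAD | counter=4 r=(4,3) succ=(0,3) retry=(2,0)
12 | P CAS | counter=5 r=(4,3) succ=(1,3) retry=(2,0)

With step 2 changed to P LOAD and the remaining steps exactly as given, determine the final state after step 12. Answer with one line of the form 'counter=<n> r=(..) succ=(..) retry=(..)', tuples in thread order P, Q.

counter=4 r=(3,2) succ=(2,1) retry=(1,2)

(re-executing from step 2 with the substitution; state before step 2: counter=1 r=(1,0) succ=(0,0) retry=(0,0))
2 | P LOAD | counter=1 r=(1,0) succ=(0,0) retry=(0,0)
3 | Q CAS | counter=1 r=(1,0) succ=(0,0) retry=(0,1)
4 | Q LOAD | counter=1 r=(1,1) succ=(0,0) retry=(0,1)
5 | P CAS | counter=2 r=(1,1) succ=(1,0) retry=(0,1)
6 | Q CAS | counter=2 r=(1,1) succ=(1,0) retry=(0,2)
7 | P LOAD | counter=2 r=(2,1) succ=(1,0) retry=(0,2)
8 | Q LOAD | counter=2 r=(2,2) succ=(1,0) retry=(0,2)
9 | Q CAS | counter=3 r=(2,2) succ=(1,1) retry=(0,2)
10 | P CAS | counter=3 r=(2,2) succ=(1,1) retry=(1,2)
11 | P LOAD | counter=3 r=(3,2) succ=(1,1) retry=(1,2)
12 | P CAS | counter=4 r=(3,2) succ=(2,1) retry=(1,2)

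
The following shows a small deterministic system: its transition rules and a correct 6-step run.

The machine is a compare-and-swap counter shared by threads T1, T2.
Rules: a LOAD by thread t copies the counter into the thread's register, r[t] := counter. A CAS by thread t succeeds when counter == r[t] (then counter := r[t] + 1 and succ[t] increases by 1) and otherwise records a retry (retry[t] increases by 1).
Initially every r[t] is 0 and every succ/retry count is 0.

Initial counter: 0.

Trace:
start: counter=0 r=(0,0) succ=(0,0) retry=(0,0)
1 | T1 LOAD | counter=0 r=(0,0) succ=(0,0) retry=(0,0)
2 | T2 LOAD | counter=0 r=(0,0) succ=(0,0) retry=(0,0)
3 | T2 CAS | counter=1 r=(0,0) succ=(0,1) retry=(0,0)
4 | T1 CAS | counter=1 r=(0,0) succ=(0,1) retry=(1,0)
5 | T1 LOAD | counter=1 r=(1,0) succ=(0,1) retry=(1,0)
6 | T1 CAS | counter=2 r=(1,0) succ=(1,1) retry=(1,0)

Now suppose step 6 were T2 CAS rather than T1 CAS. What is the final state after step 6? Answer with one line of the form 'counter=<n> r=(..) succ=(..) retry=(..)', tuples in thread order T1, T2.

counter=1 r=(1,0) succ=(0,1) retry=(1,1)

(re-executing from step 6 with the substitution; state before step 6: counter=1 r=(1,0) succ=(0,1) retry=(1,0))
6 | T2 CAS | counter=1 r=(1,0) succ=(0,1) retry=(1,1)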